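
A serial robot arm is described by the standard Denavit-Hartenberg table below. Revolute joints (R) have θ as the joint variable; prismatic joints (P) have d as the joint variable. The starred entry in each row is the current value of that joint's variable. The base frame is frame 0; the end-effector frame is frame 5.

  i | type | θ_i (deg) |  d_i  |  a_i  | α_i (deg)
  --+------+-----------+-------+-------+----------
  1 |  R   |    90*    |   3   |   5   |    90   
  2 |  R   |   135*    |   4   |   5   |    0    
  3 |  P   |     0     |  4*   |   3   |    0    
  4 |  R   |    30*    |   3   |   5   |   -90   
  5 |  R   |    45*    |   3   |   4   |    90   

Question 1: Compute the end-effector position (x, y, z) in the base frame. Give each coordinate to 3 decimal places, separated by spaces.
8.172 -8.995 7.785

after link 1: o_1 = (0.0000, 5.0000, 3.0000)
after link 2: o_2 = (4.0000, 1.4645, 6.5355)
after link 3: o_3 = (8.0000, -0.6569, 8.6569)
after link 4: o_4 = (11.0000, -5.4865, 9.9509)
after link 5: o_5 = (8.1716, -8.9950, 7.7852)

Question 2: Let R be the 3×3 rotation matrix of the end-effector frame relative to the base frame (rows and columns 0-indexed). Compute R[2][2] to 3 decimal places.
End-effector z-axis (col 2 of R) = (0.7071,-0.6830,0.1830)
R[2][2] = 0.1830

0.183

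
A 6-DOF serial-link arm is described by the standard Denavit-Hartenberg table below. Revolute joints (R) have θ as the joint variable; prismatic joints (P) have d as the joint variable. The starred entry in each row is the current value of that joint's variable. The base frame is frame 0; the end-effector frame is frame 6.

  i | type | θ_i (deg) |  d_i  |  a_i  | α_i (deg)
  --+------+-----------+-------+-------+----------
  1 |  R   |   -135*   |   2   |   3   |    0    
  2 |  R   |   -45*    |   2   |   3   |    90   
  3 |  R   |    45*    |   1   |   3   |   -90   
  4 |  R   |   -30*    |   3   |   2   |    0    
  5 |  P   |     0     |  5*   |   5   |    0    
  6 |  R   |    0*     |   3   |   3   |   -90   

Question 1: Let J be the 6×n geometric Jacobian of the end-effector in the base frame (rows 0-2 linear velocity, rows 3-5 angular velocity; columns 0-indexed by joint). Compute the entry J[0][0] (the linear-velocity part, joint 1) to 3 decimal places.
axis z_0 = ẑ; lever o_n−o_0 = (-5.5882,3.8787,20.0232)
cross product → J_v[:, 0] = (-3.8787,-5.5882,0.0000)
J_ω[:, 0] = z_0
entry J[0][0] = -3.8787

-3.879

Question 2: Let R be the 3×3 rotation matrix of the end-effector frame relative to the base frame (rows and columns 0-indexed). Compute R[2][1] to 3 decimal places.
End-effector y-axis (col 1 of R) = (-0.7071,-0.0000,-0.7071)
R[2][1] = -0.7071

-0.707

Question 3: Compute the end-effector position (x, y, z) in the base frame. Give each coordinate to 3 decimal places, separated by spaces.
-5.588 3.879 20.023

after link 1: o_1 = (-2.1213, -2.1213, 2.0000)
after link 2: o_2 = (-5.1213, -2.1213, 4.0000)
after link 3: o_3 = (-7.2426, -1.1213, 6.1213)
after link 4: o_4 = (-6.3461, -0.1213, 9.4674)
after link 5: o_5 = (-5.8724, 2.3787, 16.0648)
after link 6: o_6 = (-5.5882, 3.8787, 20.0232)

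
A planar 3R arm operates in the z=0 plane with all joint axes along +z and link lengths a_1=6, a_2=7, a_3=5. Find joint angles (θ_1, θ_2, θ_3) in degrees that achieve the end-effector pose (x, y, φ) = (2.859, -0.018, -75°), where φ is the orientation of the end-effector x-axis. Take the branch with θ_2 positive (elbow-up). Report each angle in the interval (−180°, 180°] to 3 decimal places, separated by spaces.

-6.038 135.002 156.036

wrist centre = target − a_3·(cos φ, sin φ) = (1.5649, 4.8116)
cos θ_2 = (25.6007−6²−7²)/(2·6·7) = -0.7071; θ_2 = 135.0022° (elbow-up)
β = atan2(4.8116,1.5649) = 71.9837°; ψ = atan2(4.9496,1.0501) = 78.0222°
θ_1 = β − ψ = -6.0385°
θ_3 = φ − θ_1 − θ_2 = 156.0362° (wrapped to (-180°,180°])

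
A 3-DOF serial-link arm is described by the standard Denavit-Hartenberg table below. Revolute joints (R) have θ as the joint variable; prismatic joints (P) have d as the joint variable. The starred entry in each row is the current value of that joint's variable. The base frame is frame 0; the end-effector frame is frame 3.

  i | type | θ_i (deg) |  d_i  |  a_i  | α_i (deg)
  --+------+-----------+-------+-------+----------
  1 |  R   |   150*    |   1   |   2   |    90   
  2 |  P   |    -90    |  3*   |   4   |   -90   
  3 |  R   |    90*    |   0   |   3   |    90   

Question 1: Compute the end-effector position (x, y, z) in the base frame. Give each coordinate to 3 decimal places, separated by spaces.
-1.732 1.000 -3.000

after link 1: o_1 = (-1.7321, 1.0000, 1.0000)
after link 2: o_2 = (-0.2321, 3.5981, -3.0000)
after link 3: o_3 = (-1.7321, 1.0000, -3.0000)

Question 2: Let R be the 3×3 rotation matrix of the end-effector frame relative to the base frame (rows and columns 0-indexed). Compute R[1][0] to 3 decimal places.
-0.866

End-effector x-axis (col 0 of R) = (-0.5000,-0.8660,-0.0000)
R[1][0] = -0.8660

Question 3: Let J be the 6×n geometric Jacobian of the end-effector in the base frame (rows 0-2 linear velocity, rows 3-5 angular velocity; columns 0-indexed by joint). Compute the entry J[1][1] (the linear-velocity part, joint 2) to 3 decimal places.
0.866

prismatic axis z_1 = (0.5000,0.8660,0.0000)
J_v[:, 1] = z_1; J_ω[:, 1] = (0,0,0)
entry J[1][1] = 0.8660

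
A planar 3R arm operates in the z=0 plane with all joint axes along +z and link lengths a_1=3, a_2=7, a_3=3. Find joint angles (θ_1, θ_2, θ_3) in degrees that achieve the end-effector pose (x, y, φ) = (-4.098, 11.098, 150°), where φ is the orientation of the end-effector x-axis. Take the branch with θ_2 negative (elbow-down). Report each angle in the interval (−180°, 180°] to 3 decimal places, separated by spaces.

120.003 -30.005 60.002

wrist centre = target − a_3·(cos φ, sin φ) = (-1.4999, 9.5980)
cos θ_2 = (94.3714−3²−7²)/(2·3·7) = 0.8660; θ_2 = -30.0046° (elbow-down)
β = atan2(9.5980,-1.4999) = 98.8820°; ψ = atan2(-3.5005,9.0619) = -21.1209°
θ_1 = β − ψ = 120.0029°
θ_3 = φ − θ_1 − θ_2 = 60.0017° (wrapped to (-180°,180°])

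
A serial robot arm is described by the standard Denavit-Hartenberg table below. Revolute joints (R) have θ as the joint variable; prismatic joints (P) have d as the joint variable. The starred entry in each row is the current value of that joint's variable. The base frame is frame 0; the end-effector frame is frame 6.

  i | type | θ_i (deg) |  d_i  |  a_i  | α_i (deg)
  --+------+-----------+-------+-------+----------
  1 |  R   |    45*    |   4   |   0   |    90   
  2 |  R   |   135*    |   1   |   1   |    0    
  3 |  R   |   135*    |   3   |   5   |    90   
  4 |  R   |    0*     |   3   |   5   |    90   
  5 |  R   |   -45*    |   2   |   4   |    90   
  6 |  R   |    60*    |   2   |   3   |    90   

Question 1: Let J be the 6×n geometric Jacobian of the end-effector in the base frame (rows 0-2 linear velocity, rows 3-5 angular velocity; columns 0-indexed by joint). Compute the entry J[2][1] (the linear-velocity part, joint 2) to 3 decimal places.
1.596

axis z_1 = (0.7071,-0.7071,0.0000); lever o_n−o_1 = (0.7058,1.5516,-11.7678)
cross product → J_v[:, 1] = (8.3211,8.3211,1.5962)
J_ω[:, 1] = z_1
entry J[2][1] = 1.5962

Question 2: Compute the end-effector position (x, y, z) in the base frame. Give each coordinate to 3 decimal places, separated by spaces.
0.706 1.552 -7.768

after link 1: o_1 = (0.0000, 0.0000, 4.0000)
after link 2: o_2 = (0.2071, -1.2071, 4.7071)
after link 3: o_3 = (2.3284, -3.3284, -0.2929)
after link 4: o_4 = (0.2071, -5.4497, -5.2929)
after link 5: o_5 = (0.7929, -2.0355, -8.1213)
after link 6: o_6 = (0.7058, 1.5516, -7.7678)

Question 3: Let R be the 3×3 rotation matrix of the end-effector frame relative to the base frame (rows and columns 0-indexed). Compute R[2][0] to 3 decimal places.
-0.354

End-effector x-axis (col 0 of R) = (-0.3624,0.8624,-0.3536)
R[2][0] = -0.3536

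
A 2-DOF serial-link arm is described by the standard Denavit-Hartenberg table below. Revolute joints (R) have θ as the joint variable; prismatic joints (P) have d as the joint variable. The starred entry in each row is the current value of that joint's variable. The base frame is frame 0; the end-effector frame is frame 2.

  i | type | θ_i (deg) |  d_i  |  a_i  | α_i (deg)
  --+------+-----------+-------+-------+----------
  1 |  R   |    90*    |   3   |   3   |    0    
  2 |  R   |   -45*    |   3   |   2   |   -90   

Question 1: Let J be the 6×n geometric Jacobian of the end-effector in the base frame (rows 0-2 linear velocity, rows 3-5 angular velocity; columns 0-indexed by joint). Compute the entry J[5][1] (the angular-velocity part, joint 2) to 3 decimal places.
1.000

axis z_1 = (0.0000,0.0000,1.0000); lever o_n−o_1 = (1.4142,1.4142,3.0000)
cross product → J_v[:, 1] = (-1.4142,1.4142,0.0000)
J_ω[:, 1] = z_1
entry J[5][1] = 1.0000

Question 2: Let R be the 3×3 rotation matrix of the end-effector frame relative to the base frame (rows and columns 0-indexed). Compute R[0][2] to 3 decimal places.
End-effector z-axis (col 2 of R) = (-0.7071,0.7071,0.0000)
R[0][2] = -0.7071

-0.707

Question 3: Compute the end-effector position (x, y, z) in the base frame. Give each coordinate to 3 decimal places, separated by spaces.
1.414 4.414 6.000

after link 1: o_1 = (0.0000, 3.0000, 3.0000)
after link 2: o_2 = (1.4142, 4.4142, 6.0000)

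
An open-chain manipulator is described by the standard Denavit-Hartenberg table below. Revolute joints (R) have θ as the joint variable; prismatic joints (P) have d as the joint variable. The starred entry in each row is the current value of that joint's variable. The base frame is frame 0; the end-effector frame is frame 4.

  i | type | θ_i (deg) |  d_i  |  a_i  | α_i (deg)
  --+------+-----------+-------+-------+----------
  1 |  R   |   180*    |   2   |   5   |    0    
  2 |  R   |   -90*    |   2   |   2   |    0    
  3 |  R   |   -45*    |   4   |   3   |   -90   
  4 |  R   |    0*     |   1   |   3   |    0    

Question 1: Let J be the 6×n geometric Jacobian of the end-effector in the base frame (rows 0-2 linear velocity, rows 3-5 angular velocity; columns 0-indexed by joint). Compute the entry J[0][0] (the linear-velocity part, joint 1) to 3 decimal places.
-6.950

axis z_0 = ẑ; lever o_n−o_0 = (-1.4645,6.9497,8.0000)
cross product → J_v[:, 0] = (-6.9497,-1.4645,0.0000)
J_ω[:, 0] = z_0
entry J[0][0] = -6.9497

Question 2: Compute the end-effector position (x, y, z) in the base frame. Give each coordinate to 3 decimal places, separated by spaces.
-1.464 6.950 8.000

after link 1: o_1 = (-5.0000, 0.0000, 2.0000)
after link 2: o_2 = (-5.0000, 2.0000, 4.0000)
after link 3: o_3 = (-2.8787, 4.1213, 8.0000)
after link 4: o_4 = (-1.4645, 6.9497, 8.0000)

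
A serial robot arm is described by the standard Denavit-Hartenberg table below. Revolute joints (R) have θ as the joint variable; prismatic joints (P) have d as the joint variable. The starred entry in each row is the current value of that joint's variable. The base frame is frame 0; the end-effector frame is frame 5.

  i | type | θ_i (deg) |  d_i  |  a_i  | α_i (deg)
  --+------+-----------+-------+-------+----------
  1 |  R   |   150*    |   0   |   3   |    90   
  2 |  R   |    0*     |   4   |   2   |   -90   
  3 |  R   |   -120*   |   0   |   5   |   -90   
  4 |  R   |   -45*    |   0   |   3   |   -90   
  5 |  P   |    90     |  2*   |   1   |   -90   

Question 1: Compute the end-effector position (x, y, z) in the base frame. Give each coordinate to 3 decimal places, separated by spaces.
after link 1: o_1 = (-2.5981, 1.5000, 0.0000)
after link 2: o_2 = (-2.3301, 5.9641, 0.0000)
after link 3: o_3 = (2.0000, 8.4641, 0.0000)
after link 4: o_4 = (3.8371, 9.5248, 2.1213)
after link 5: o_5 = (5.5619, 9.3658, 0.7071)

5.562 9.366 0.707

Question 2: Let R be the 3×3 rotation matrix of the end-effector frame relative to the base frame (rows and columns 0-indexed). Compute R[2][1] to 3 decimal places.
0.707

End-effector y-axis (col 1 of R) = (-0.6124,-0.3536,0.7071)
R[2][1] = 0.7071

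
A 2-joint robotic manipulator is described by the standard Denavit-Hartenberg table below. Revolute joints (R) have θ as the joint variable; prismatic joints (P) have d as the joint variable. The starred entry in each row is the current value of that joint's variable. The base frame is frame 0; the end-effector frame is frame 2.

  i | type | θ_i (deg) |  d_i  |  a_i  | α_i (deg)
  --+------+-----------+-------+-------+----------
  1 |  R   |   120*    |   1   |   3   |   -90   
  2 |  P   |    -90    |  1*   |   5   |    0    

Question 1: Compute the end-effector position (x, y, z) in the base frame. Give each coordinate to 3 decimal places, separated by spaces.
after link 1: o_1 = (-1.5000, 2.5981, 1.0000)
after link 2: o_2 = (-2.3660, 2.0981, 6.0000)

-2.366 2.098 6.000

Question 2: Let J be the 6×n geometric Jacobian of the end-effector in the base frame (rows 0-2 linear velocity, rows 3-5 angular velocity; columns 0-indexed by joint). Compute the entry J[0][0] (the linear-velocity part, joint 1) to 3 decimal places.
axis z_0 = ẑ; lever o_n−o_0 = (-2.3660,2.0981,6.0000)
cross product → J_v[:, 0] = (-2.0981,-2.3660,0.0000)
J_ω[:, 0] = z_0
entry J[0][0] = -2.0981

-2.098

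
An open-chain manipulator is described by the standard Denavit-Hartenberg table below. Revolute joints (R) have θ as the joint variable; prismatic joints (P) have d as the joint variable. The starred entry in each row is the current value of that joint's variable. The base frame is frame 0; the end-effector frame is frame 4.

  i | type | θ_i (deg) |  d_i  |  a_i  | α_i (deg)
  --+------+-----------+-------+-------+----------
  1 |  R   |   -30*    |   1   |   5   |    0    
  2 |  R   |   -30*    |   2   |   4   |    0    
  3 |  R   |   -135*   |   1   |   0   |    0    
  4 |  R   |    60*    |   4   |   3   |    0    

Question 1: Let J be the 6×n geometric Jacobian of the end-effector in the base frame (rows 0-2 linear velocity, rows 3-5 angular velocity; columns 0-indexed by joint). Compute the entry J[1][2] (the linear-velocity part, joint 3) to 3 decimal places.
axis z_2 = (0.0000,0.0000,1.0000); lever o_n−o_2 = (-2.1213,-2.1213,5.0000)
cross product → J_v[:, 2] = (2.1213,-2.1213,0.0000)
J_ω[:, 2] = z_2
entry J[1][2] = -2.1213

-2.121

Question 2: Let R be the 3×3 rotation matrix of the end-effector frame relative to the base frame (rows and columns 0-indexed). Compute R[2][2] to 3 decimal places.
1.000

End-effector z-axis (col 2 of R) = (0.0000,0.0000,1.0000)
R[2][2] = 1.0000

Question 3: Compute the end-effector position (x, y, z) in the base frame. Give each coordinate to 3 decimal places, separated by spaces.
after link 1: o_1 = (4.3301, -2.5000, 1.0000)
after link 2: o_2 = (6.3301, -5.9641, 3.0000)
after link 3: o_3 = (6.3301, -5.9641, 4.0000)
after link 4: o_4 = (4.2088, -8.0854, 8.0000)

4.209 -8.085 8.000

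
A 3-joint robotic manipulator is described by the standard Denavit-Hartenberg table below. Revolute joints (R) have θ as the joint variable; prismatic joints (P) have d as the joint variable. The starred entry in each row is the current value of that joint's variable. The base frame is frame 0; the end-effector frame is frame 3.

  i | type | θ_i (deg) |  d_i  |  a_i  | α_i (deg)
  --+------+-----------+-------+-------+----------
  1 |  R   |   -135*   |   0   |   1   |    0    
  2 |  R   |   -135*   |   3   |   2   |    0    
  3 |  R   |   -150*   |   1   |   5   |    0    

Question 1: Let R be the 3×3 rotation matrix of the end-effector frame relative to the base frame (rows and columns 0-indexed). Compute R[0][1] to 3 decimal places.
End-effector y-axis (col 1 of R) = (0.8660,0.5000,0.0000)
R[0][1] = 0.8660

0.866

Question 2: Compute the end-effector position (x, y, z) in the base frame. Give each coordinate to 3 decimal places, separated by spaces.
1.793 -3.037 4.000

after link 1: o_1 = (-0.7071, -0.7071, 0.0000)
after link 2: o_2 = (-0.7071, 1.2929, 3.0000)
after link 3: o_3 = (1.7929, -3.0372, 4.0000)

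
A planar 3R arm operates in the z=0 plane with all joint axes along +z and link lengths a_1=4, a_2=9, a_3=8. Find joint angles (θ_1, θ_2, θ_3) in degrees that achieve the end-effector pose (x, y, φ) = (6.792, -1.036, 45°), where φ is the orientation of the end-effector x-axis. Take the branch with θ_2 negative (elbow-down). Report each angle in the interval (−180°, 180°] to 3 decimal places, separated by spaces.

30.012 -135.006 149.995

wrist centre = target − a_3·(cos φ, sin φ) = (1.1351, -6.6929)
cos θ_2 = (46.0829−4²−9²)/(2·4·9) = -0.7072; θ_2 = -135.0061° (elbow-down)
β = atan2(-6.6929,1.1351) = -80.3739°; ψ = atan2(-6.3633,-2.3646) = -110.3855°
θ_1 = β − ψ = 30.0115°
θ_3 = φ − θ_1 − θ_2 = 149.9946° (wrapped to (-180°,180°])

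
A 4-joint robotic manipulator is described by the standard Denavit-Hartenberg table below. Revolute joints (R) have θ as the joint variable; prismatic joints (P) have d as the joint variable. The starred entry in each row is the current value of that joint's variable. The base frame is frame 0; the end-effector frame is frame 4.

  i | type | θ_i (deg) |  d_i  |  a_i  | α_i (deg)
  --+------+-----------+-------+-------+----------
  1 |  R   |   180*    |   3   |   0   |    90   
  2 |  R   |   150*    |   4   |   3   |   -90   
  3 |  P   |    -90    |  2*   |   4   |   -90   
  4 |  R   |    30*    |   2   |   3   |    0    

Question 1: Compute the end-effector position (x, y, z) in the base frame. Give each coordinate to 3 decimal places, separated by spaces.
after link 1: o_1 = (0.0000, 0.0000, 3.0000)
after link 2: o_2 = (2.5981, 4.0000, 4.5000)
after link 3: o_3 = (3.5981, 8.0000, 2.7679)
after link 4: o_4 = (4.5801, 10.5981, 5.0670)

4.580 10.598 5.067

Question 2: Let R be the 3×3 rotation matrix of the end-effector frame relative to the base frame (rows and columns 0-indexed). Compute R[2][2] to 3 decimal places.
End-effector z-axis (col 2 of R) = (0.8660,-0.0000,0.5000)
R[2][2] = 0.5000

0.500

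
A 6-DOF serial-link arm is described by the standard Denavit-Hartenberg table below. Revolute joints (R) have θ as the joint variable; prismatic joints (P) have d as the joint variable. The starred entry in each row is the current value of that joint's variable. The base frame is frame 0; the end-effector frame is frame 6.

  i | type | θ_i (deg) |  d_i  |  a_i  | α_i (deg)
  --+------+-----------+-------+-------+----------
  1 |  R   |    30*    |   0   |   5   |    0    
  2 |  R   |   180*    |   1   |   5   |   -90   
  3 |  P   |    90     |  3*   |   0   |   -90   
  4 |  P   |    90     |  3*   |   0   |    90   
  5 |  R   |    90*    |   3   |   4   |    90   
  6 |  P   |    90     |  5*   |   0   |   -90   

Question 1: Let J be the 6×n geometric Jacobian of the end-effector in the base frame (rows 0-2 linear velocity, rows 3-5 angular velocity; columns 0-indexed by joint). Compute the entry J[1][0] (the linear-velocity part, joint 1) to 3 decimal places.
5.062

axis z_0 = ẑ; lever o_n−o_0 = (5.0622,5.2321,-2.0000)
cross product → J_v[:, 0] = (-5.2321,5.0622,0.0000)
J_ω[:, 0] = z_0
entry J[1][0] = 5.0622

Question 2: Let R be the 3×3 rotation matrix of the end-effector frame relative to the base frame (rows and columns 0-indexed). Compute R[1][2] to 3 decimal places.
-0.500

End-effector z-axis (col 2 of R) = (-0.8660,-0.5000,-0.0000)
R[1][2] = -0.5000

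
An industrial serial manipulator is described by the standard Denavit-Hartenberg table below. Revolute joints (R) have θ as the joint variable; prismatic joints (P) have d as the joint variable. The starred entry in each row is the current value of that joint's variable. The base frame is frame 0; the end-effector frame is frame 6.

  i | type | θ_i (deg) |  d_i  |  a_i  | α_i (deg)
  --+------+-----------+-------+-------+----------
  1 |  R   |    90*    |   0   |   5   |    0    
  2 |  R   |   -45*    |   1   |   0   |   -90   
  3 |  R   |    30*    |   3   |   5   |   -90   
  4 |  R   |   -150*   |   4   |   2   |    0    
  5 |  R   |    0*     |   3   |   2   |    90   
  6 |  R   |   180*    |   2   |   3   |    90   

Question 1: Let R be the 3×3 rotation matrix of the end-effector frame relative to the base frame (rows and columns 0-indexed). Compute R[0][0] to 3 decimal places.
0.884

End-effector x-axis (col 0 of R) = (0.8839,0.1768,-0.4330)
R[0][0] = 0.8839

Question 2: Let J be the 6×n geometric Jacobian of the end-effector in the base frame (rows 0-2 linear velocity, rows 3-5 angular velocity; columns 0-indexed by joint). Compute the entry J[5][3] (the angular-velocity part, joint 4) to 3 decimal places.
-0.866

axis z_3 = (-0.3536,-0.3536,-0.8660); lever o_n−o_3 = (-2.7464,-4.4888,-5.1292)
cross product → J_v[:, 3] = (-2.0740,0.5650,0.6160)
J_ω[:, 3] = z_3
entry J[5][3] = -0.8660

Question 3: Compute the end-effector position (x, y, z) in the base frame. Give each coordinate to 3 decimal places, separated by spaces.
after link 1: o_1 = (0.0000, 5.0000, 0.0000)
after link 2: o_2 = (0.0000, 5.0000, 1.0000)
after link 3: o_3 = (0.9405, 10.1832, -1.5000)
after link 4: o_4 = (-2.2414, 8.4154, -4.0981)
after link 5: o_5 = (-5.0699, 7.0012, -5.8301)
after link 6: o_6 = (-1.8058, 5.6944, -6.6292)

-1.806 5.694 -6.629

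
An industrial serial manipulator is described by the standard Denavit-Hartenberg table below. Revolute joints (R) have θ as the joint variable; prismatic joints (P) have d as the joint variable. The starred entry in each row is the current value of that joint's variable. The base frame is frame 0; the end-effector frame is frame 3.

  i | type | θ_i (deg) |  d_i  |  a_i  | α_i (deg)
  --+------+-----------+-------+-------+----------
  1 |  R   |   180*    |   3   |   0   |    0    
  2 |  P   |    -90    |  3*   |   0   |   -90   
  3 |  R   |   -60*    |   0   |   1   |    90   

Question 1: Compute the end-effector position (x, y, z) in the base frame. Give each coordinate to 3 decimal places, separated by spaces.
0.000 0.500 6.866

after link 1: o_1 = (0.0000, 0.0000, 3.0000)
after link 2: o_2 = (0.0000, 0.0000, 6.0000)
after link 3: o_3 = (0.0000, 0.5000, 6.8660)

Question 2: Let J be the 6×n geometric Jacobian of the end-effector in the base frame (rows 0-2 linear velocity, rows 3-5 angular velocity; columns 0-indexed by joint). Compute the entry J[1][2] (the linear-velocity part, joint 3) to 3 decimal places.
0.866

axis z_2 = (-1.0000,0.0000,0.0000); lever o_n−o_2 = (0.0000,0.5000,0.8660)
cross product → J_v[:, 2] = (0.0000,0.8660,-0.5000)
J_ω[:, 2] = z_2
entry J[1][2] = 0.8660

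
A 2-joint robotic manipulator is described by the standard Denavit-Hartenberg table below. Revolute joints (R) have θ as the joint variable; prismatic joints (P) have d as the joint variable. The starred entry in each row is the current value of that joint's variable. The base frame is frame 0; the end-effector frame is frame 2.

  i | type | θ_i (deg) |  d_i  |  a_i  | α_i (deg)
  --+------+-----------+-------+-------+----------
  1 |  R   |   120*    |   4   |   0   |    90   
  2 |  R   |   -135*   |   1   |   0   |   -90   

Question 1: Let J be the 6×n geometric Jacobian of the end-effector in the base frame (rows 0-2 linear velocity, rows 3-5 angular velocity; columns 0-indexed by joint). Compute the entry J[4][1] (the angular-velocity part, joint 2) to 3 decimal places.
axis z_1 = (0.8660,0.5000,0.0000); lever o_n−o_1 = (0.8660,0.5000,0.0000)
cross product → J_v[:, 1] = (-0.0000,0.0000,0.0000)
J_ω[:, 1] = z_1
entry J[4][1] = 0.5000

0.500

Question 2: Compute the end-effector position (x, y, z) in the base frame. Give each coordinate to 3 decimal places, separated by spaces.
0.866 0.500 4.000

after link 1: o_1 = (0.0000, 0.0000, 4.0000)
after link 2: o_2 = (0.8660, 0.5000, 4.0000)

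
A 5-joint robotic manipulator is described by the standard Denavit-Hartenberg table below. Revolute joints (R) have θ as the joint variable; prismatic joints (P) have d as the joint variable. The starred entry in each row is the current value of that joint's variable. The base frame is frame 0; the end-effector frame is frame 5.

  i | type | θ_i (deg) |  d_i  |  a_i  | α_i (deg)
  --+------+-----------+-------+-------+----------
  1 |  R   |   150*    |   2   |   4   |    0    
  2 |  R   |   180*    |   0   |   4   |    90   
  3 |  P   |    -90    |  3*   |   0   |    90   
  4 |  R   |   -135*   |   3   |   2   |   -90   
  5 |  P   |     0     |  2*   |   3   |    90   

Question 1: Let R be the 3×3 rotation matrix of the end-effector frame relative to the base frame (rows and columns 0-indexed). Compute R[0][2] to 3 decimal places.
-0.866

End-effector z-axis (col 2 of R) = (-0.8660,0.5000,-0.0000)
R[0][2] = -0.8660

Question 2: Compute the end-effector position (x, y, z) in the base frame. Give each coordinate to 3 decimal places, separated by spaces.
-1.623 3.189 4.121

after link 1: o_1 = (-3.4641, 2.0000, 2.0000)
after link 2: o_2 = (-0.0000, -0.0000, 2.0000)
after link 3: o_3 = (-1.5000, -2.5981, 2.0000)
after link 4: o_4 = (-3.3910, 0.1267, 3.4142)
after link 5: o_5 = (-1.6232, 3.1885, 4.1213)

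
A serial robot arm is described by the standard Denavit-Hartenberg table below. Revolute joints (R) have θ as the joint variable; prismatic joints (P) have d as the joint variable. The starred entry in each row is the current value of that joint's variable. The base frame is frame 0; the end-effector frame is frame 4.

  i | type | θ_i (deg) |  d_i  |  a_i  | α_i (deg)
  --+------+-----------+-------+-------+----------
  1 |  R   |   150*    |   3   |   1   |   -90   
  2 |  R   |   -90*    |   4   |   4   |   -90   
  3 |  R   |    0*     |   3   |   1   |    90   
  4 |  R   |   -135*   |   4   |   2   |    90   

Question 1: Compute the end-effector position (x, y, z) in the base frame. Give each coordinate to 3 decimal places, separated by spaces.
-6.239 -5.635 6.586

after link 1: o_1 = (-0.8660, 0.5000, 3.0000)
after link 2: o_2 = (-2.8660, -2.9641, 7.0000)
after link 3: o_3 = (-5.4641, -1.4641, 8.0000)
after link 4: o_4 = (-6.2394, -5.6353, 6.5858)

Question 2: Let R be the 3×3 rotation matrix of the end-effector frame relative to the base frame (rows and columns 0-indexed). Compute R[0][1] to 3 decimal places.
End-effector y-axis (col 1 of R) = (-0.5000,-0.8660,0.0000)
R[0][1] = -0.5000

-0.500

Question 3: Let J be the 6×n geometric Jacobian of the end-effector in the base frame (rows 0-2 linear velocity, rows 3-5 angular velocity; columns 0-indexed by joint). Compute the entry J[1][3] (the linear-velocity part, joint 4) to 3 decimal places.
axis z_3 = (-0.5000,-0.8660,0.0000); lever o_n−o_3 = (-0.7753,-4.1712,-1.4142)
cross product → J_v[:, 3] = (1.2247,-0.7071,1.4142)
J_ω[:, 3] = z_3
entry J[1][3] = -0.7071

-0.707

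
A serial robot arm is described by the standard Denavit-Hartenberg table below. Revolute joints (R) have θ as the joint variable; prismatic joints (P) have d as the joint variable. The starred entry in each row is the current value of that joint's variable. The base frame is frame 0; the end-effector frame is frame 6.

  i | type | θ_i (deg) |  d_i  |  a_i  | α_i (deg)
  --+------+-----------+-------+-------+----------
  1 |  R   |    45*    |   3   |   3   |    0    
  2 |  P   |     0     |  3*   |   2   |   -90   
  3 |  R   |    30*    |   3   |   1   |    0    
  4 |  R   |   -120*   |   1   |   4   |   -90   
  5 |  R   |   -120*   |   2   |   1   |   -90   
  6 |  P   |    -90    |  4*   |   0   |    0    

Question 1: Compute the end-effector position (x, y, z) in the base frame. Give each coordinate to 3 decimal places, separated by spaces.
0.707 10.417 12.464

after link 1: o_1 = (2.1213, 2.1213, 3.0000)
after link 2: o_2 = (3.5355, 3.5355, 6.0000)
after link 3: o_3 = (2.0266, 6.2692, 5.5000)
after link 4: o_4 = (1.3195, 6.9763, 9.5000)
after link 5: o_5 = (2.1213, 9.0029, 9.0000)
after link 6: o_6 = (0.7071, 10.4171, 12.4641)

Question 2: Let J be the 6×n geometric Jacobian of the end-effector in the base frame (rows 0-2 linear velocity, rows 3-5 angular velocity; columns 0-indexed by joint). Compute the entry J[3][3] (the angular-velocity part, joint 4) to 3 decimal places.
-0.707

axis z_3 = (-0.7071,0.7071,0.0000); lever o_n−o_3 = (-1.3195,4.1479,6.9641)
cross product → J_v[:, 3] = (4.9244,4.9244,-2.0000)
J_ω[:, 3] = z_3
entry J[3][3] = -0.7071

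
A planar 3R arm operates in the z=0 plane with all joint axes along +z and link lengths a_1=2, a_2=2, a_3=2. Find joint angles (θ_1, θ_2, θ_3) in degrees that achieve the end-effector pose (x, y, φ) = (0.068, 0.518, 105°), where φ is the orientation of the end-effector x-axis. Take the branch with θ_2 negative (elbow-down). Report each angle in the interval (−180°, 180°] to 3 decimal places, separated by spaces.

wrist centre = target − a_3·(cos φ, sin φ) = (0.5856, -1.4139)
cos θ_2 = (2.3419−2²−2²)/(2·2·2) = -0.7073; θ_2 = -135.0121° (elbow-down)
β = atan2(-1.4139,0.5856) = -67.4999°; ψ = atan2(-1.4139,0.5855) = -67.5061°
θ_1 = β − ψ = 0.0061°
θ_3 = φ − θ_1 − θ_2 = -119.9940° (wrapped to (-180°,180°])

0.006 -135.012 -119.994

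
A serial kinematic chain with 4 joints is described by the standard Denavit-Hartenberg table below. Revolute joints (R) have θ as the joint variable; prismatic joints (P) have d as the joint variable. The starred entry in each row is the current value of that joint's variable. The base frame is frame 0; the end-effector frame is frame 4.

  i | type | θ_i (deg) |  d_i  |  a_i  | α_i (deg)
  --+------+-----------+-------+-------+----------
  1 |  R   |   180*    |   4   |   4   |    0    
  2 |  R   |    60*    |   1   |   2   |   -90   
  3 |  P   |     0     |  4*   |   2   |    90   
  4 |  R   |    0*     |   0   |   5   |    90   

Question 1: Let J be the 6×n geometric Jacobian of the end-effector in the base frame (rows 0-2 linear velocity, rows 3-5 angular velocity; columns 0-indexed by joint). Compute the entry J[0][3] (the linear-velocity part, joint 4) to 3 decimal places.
axis z_3 = (0.0000,0.0000,1.0000); lever o_n−o_3 = (-2.5000,-4.3301,0.0000)
cross product → J_v[:, 3] = (4.3301,-2.5000,0.0000)
J_ω[:, 3] = z_3
entry J[0][3] = 4.3301

4.330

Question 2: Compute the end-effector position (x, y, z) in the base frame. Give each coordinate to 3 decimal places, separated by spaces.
-5.036 -9.794 5.000

after link 1: o_1 = (-4.0000, 0.0000, 4.0000)
after link 2: o_2 = (-5.0000, -1.7321, 5.0000)
after link 3: o_3 = (-2.5359, -5.4641, 5.0000)
after link 4: o_4 = (-5.0359, -9.7942, 5.0000)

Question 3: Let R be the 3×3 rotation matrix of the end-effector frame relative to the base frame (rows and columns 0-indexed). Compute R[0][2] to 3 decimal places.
End-effector z-axis (col 2 of R) = (-0.8660,0.5000,0.0000)
R[0][2] = -0.8660

-0.866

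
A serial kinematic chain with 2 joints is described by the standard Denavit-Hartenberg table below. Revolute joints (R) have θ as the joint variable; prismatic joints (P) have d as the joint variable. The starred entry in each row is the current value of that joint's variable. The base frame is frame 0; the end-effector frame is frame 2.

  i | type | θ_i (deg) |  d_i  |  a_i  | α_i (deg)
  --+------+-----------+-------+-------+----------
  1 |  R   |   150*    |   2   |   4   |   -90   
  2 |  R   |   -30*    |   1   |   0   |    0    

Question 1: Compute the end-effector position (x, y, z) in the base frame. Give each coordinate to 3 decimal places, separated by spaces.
-3.964 1.134 2.000

after link 1: o_1 = (-3.4641, 2.0000, 2.0000)
after link 2: o_2 = (-3.9641, 1.1340, 2.0000)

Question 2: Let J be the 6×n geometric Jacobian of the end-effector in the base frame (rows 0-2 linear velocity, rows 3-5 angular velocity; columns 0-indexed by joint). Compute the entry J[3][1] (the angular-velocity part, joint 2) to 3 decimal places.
-0.500

axis z_1 = (-0.5000,-0.8660,0.0000); lever o_n−o_1 = (-0.5000,-0.8660,0.0000)
cross product → J_v[:, 1] = (0.0000,-0.0000,-0.0000)
J_ω[:, 1] = z_1
entry J[3][1] = -0.5000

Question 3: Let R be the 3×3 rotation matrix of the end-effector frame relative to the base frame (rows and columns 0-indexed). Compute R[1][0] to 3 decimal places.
End-effector x-axis (col 0 of R) = (-0.7500,0.4330,0.5000)
R[1][0] = 0.4330

0.433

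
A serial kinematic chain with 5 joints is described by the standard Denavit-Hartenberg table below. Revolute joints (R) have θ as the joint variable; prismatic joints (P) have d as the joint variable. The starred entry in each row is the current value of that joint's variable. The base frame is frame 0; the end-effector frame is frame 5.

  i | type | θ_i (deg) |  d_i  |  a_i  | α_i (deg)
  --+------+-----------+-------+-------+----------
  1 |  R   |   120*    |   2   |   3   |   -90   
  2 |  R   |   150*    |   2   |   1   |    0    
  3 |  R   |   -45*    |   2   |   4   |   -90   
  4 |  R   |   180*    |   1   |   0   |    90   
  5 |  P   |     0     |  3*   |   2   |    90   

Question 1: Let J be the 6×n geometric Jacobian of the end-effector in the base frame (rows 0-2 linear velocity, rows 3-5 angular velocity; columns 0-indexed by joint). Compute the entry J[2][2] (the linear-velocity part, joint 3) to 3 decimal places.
axis z_2 = (-0.8660,-0.5000,0.0000); lever o_n−o_2 = (1.6078,-0.7848,-1.6730)
cross product → J_v[:, 2] = (0.8365,-1.4489,1.4836)
J_ω[:, 2] = z_2
entry J[2][2] = 1.4836

1.484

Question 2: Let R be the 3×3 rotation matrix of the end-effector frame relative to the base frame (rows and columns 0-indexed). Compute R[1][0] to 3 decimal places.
0.224

End-effector x-axis (col 0 of R) = (-0.1294,0.2241,0.9659)
R[1][0] = 0.2241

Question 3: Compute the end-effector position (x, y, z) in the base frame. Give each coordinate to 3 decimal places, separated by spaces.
after link 1: o_1 = (-1.5000, 2.5981, 2.0000)
after link 2: o_2 = (-2.7990, 0.8481, 1.5000)
after link 3: o_3 = (-4.0135, -1.0485, -2.3637)
after link 4: o_4 = (-3.5305, -1.8850, -2.1049)
after link 5: o_5 = (-1.1912, 0.0633, -0.1730)

-1.191 0.063 -0.173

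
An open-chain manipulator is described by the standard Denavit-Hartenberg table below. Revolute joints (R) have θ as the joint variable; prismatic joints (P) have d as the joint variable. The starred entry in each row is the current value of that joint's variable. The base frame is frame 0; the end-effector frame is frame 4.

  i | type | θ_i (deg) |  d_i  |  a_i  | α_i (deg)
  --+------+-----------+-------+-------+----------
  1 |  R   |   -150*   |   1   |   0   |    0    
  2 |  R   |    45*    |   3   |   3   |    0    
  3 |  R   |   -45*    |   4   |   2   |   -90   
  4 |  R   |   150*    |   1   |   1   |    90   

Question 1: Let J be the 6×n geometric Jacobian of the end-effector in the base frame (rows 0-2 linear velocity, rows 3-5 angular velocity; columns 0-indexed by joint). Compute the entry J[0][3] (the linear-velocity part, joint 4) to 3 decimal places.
0.433

axis z_3 = (0.5000,-0.8660,0.0000); lever o_n−o_3 = (1.2500,-0.4330,-0.5000)
cross product → J_v[:, 3] = (0.4330,0.2500,0.8660)
J_ω[:, 3] = z_3
entry J[0][3] = 0.4330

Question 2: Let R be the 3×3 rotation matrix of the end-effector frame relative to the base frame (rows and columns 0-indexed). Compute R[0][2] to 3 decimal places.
-0.433

End-effector z-axis (col 2 of R) = (-0.4330,-0.2500,-0.8660)
R[0][2] = -0.4330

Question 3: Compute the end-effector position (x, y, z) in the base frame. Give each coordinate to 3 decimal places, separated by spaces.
-1.259 -4.331 7.500

after link 1: o_1 = (0.0000, 0.0000, 1.0000)
after link 2: o_2 = (-0.7765, -2.8978, 4.0000)
after link 3: o_3 = (-2.5085, -3.8978, 8.0000)
after link 4: o_4 = (-1.2585, -4.3308, 7.5000)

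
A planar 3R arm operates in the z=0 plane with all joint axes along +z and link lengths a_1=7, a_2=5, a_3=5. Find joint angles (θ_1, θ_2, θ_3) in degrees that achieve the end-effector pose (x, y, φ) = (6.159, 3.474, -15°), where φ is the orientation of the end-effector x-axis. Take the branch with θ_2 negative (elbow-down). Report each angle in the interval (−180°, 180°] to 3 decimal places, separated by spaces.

wrist centre = target − a_3·(cos φ, sin φ) = (1.3294, 4.7681)
cos θ_2 = (24.5020−7²−5²)/(2·7·5) = -0.7071; θ_2 = -135.0007° (elbow-down)
β = atan2(4.7681,1.3294) = 74.4212°; ψ = atan2(-3.5355,3.4644) = -45.5817°
θ_1 = β − ψ = 120.0029°
θ_3 = φ − θ_1 − θ_2 = -0.0023° (wrapped to (-180°,180°])

120.003 -135.001 -0.002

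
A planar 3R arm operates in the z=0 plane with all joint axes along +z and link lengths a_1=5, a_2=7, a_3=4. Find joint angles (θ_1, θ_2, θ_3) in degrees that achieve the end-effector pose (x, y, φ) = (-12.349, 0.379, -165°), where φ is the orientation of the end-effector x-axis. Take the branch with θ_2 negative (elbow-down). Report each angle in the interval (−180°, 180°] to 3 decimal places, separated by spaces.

-135.001 -90.000 60.000

wrist centre = target − a_3·(cos φ, sin φ) = (-8.4853, 1.4143)
cos θ_2 = (74.0004−5²−7²)/(2·5·7) = 0.0000; θ_2 = -89.9996° (elbow-down)
β = atan2(1.4143,-8.4853) = 170.5373°; ψ = atan2(-7.0000,5.0000) = -54.4621°
θ_1 = β − ψ = 224.9994°
θ_3 = φ − θ_1 − θ_2 = 60.0003° (wrapped to (-180°,180°])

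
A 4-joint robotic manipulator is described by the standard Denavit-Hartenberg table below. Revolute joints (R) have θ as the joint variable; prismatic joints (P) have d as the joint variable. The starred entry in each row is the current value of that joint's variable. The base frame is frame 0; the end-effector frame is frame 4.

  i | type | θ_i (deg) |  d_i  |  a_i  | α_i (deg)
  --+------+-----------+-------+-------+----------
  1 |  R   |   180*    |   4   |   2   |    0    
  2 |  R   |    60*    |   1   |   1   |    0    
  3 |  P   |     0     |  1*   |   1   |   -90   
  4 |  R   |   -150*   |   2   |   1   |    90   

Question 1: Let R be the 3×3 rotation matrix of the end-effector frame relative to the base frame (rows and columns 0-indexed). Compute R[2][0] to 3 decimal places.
End-effector x-axis (col 0 of R) = (0.4330,0.7500,0.5000)
R[2][0] = 0.5000

0.500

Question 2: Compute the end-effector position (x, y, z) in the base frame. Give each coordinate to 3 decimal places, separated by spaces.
-0.835 -1.982 6.500

after link 1: o_1 = (-2.0000, 0.0000, 4.0000)
after link 2: o_2 = (-2.5000, -0.8660, 5.0000)
after link 3: o_3 = (-3.0000, -1.7321, 6.0000)
after link 4: o_4 = (-0.8349, -1.9821, 6.5000)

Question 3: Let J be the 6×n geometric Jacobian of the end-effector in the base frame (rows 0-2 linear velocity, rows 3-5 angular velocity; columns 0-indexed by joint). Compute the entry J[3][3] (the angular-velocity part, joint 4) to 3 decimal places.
axis z_3 = (0.8660,-0.5000,0.0000); lever o_n−o_3 = (2.1651,-0.2500,0.5000)
cross product → J_v[:, 3] = (-0.2500,-0.4330,0.8660)
J_ω[:, 3] = z_3
entry J[3][3] = 0.8660

0.866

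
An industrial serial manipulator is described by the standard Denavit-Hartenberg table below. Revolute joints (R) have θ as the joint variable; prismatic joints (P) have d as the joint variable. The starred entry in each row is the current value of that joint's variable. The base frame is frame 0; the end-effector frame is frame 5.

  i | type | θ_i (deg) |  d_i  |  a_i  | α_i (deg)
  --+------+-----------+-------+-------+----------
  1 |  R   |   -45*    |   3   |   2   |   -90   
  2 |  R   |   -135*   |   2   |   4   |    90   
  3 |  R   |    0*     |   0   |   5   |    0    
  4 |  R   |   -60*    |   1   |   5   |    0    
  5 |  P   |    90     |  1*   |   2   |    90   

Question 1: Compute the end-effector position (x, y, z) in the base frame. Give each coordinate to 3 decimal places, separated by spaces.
-7.142 5.261 10.942

after link 1: o_1 = (1.4142, -1.4142, 3.0000)
after link 2: o_2 = (0.8284, 2.0000, 5.8284)
after link 3: o_3 = (-1.6716, 4.5000, 9.3640)
after link 4: o_4 = (-6.4834, 3.1881, 10.4246)
after link 5: o_5 = (-7.1424, 5.2613, 10.9423)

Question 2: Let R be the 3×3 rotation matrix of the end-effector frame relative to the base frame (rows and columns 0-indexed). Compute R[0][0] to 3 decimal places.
-0.079

End-effector x-axis (col 0 of R) = (-0.0795,0.7866,0.6124)
R[0][0] = -0.0795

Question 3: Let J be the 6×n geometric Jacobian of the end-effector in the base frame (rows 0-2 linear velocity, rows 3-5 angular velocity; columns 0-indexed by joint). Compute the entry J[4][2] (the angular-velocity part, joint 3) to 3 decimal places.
axis z_2 = (-0.5000,0.5000,-0.7071); lever o_n−o_2 = (-7.9708,3.2613,5.1138)
cross product → J_v[:, 2] = (4.8630,8.1931,2.3548)
J_ω[:, 2] = z_2
entry J[4][2] = 0.5000

0.500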